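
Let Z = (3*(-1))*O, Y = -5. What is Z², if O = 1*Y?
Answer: 225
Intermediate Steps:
O = -5 (O = 1*(-5) = -5)
Z = 15 (Z = (3*(-1))*(-5) = -3*(-5) = 15)
Z² = 15² = 225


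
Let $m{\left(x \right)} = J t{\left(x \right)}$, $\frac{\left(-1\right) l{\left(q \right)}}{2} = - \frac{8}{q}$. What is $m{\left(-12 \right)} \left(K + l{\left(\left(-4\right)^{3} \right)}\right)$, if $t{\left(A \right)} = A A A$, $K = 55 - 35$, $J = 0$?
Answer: $0$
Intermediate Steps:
$l{\left(q \right)} = \frac{16}{q}$ ($l{\left(q \right)} = - 2 \left(- \frac{8}{q}\right) = \frac{16}{q}$)
$K = 20$
$t{\left(A \right)} = A^{3}$ ($t{\left(A \right)} = A^{2} A = A^{3}$)
$m{\left(x \right)} = 0$ ($m{\left(x \right)} = 0 x^{3} = 0$)
$m{\left(-12 \right)} \left(K + l{\left(\left(-4\right)^{3} \right)}\right) = 0 \left(20 + \frac{16}{\left(-4\right)^{3}}\right) = 0 \left(20 + \frac{16}{-64}\right) = 0 \left(20 + 16 \left(- \frac{1}{64}\right)\right) = 0 \left(20 - \frac{1}{4}\right) = 0 \cdot \frac{79}{4} = 0$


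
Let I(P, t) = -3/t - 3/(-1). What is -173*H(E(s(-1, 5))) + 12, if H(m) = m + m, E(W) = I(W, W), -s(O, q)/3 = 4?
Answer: -2225/2 ≈ -1112.5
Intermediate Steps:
s(O, q) = -12 (s(O, q) = -3*4 = -12)
I(P, t) = 3 - 3/t (I(P, t) = -3/t - 3*(-1) = -3/t + 3 = 3 - 3/t)
E(W) = 3 - 3/W
H(m) = 2*m
-173*H(E(s(-1, 5))) + 12 = -346*(3 - 3/(-12)) + 12 = -346*(3 - 3*(-1/12)) + 12 = -346*(3 + 1/4) + 12 = -346*13/4 + 12 = -173*13/2 + 12 = -2249/2 + 12 = -2225/2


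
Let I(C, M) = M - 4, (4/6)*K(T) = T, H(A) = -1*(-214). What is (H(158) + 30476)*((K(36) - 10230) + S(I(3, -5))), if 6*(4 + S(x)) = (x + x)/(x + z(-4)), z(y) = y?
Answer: -4061422530/13 ≈ -3.1242e+8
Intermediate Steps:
H(A) = 214
K(T) = 3*T/2
I(C, M) = -4 + M
S(x) = -4 + x/(3*(-4 + x)) (S(x) = -4 + ((x + x)/(x - 4))/6 = -4 + ((2*x)/(-4 + x))/6 = -4 + (2*x/(-4 + x))/6 = -4 + x/(3*(-4 + x)))
(H(158) + 30476)*((K(36) - 10230) + S(I(3, -5))) = (214 + 30476)*(((3/2)*36 - 10230) + (48 - 11*(-4 - 5))/(3*(-4 + (-4 - 5)))) = 30690*((54 - 10230) + (48 - 11*(-9))/(3*(-4 - 9))) = 30690*(-10176 + (⅓)*(48 + 99)/(-13)) = 30690*(-10176 + (⅓)*(-1/13)*147) = 30690*(-10176 - 49/13) = 30690*(-132337/13) = -4061422530/13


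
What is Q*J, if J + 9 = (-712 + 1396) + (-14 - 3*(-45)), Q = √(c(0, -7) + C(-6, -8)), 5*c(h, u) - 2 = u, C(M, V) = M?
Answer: 796*I*√7 ≈ 2106.0*I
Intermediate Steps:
c(h, u) = ⅖ + u/5
Q = I*√7 (Q = √((⅖ + (⅕)*(-7)) - 6) = √((⅖ - 7/5) - 6) = √(-1 - 6) = √(-7) = I*√7 ≈ 2.6458*I)
J = 796 (J = -9 + ((-712 + 1396) + (-14 - 3*(-45))) = -9 + (684 + (-14 - 1*(-135))) = -9 + (684 + (-14 + 135)) = -9 + (684 + 121) = -9 + 805 = 796)
Q*J = (I*√7)*796 = 796*I*√7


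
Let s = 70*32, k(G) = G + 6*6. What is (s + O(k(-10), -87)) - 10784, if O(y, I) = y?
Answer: -8518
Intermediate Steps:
k(G) = 36 + G (k(G) = G + 36 = 36 + G)
s = 2240
(s + O(k(-10), -87)) - 10784 = (2240 + (36 - 10)) - 10784 = (2240 + 26) - 10784 = 2266 - 10784 = -8518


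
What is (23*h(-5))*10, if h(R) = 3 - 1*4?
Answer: -230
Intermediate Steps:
h(R) = -1 (h(R) = 3 - 4 = -1)
(23*h(-5))*10 = (23*(-1))*10 = -23*10 = -230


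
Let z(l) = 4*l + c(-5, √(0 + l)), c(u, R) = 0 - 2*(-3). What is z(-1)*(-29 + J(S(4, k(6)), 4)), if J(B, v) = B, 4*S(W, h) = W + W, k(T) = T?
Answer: -54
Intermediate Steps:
S(W, h) = W/2 (S(W, h) = (W + W)/4 = (2*W)/4 = W/2)
c(u, R) = 6 (c(u, R) = 0 + 6 = 6)
z(l) = 6 + 4*l (z(l) = 4*l + 6 = 6 + 4*l)
z(-1)*(-29 + J(S(4, k(6)), 4)) = (6 + 4*(-1))*(-29 + (½)*4) = (6 - 4)*(-29 + 2) = 2*(-27) = -54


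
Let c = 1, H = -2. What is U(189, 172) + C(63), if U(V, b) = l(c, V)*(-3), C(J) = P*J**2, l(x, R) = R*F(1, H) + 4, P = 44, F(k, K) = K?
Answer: 175758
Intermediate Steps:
l(x, R) = 4 - 2*R (l(x, R) = R*(-2) + 4 = -2*R + 4 = 4 - 2*R)
C(J) = 44*J**2
U(V, b) = -12 + 6*V (U(V, b) = (4 - 2*V)*(-3) = -12 + 6*V)
U(189, 172) + C(63) = (-12 + 6*189) + 44*63**2 = (-12 + 1134) + 44*3969 = 1122 + 174636 = 175758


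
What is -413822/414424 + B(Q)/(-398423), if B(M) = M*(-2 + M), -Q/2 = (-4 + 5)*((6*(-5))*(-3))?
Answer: -89226366473/82558026676 ≈ -1.0808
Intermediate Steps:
Q = -180 (Q = -2*(-4 + 5)*(6*(-5))*(-3) = -2*(-30*(-3)) = -2*90 = -180)
-413822/414424 + B(Q)/(-398423) = -413822/414424 - 180*(-2 - 180)/(-398423) = -413822*1/414424 - 180*(-182)*(-1/398423) = -206911/207212 + 32760*(-1/398423) = -206911/207212 - 32760/398423 = -89226366473/82558026676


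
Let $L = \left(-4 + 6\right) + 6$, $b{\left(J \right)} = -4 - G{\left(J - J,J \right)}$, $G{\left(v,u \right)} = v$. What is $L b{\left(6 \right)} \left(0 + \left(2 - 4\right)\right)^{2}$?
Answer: $-128$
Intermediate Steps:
$b{\left(J \right)} = -4$ ($b{\left(J \right)} = -4 - \left(J - J\right) = -4 - 0 = -4 + 0 = -4$)
$L = 8$ ($L = 2 + 6 = 8$)
$L b{\left(6 \right)} \left(0 + \left(2 - 4\right)\right)^{2} = 8 \left(-4\right) \left(0 + \left(2 - 4\right)\right)^{2} = - 32 \left(0 + \left(2 - 4\right)\right)^{2} = - 32 \left(0 - 2\right)^{2} = - 32 \left(-2\right)^{2} = \left(-32\right) 4 = -128$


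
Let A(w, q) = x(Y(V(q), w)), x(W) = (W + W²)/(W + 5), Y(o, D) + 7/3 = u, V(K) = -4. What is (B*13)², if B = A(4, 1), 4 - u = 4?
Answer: 8281/36 ≈ 230.03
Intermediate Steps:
u = 0 (u = 4 - 1*4 = 4 - 4 = 0)
Y(o, D) = -7/3 (Y(o, D) = -7/3 + 0 = -7/3)
x(W) = (W + W²)/(5 + W)
A(w, q) = 7/6 (A(w, q) = -7*(1 - 7/3)/(3*(5 - 7/3)) = -7/3*(-4/3)/8/3 = -7/3*3/8*(-4/3) = 7/6)
B = 7/6 ≈ 1.1667
(B*13)² = ((7/6)*13)² = (91/6)² = 8281/36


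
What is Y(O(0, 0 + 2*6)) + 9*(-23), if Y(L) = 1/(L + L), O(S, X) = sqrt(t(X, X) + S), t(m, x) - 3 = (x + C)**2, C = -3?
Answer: -207 + sqrt(21)/84 ≈ -206.95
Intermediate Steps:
t(m, x) = 3 + (-3 + x)**2 (t(m, x) = 3 + (x - 3)**2 = 3 + (-3 + x)**2)
O(S, X) = sqrt(3 + S + (-3 + X)**2) (O(S, X) = sqrt((3 + (-3 + X)**2) + S) = sqrt(3 + S + (-3 + X)**2))
Y(L) = 1/(2*L)
Y(O(0, 0 + 2*6)) + 9*(-23) = 1/(2*(sqrt(3 + 0 + (-3 + (0 + 2*6))**2))) + 9*(-23) = 1/(2*(sqrt(3 + 0 + (-3 + (0 + 12))**2))) - 207 = 1/(2*(sqrt(3 + 0 + (-3 + 12)**2))) - 207 = 1/(2*(sqrt(3 + 0 + 9**2))) - 207 = 1/(2*(sqrt(3 + 0 + 81))) - 207 = 1/(2*(sqrt(84))) - 207 = 1/(2*((2*sqrt(21)))) - 207 = (sqrt(21)/42)/2 - 207 = sqrt(21)/84 - 207 = -207 + sqrt(21)/84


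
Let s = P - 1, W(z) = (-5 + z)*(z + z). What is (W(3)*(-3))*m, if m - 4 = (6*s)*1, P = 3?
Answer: 576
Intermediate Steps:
W(z) = 2*z*(-5 + z) (W(z) = (-5 + z)*(2*z) = 2*z*(-5 + z))
s = 2 (s = 3 - 1 = 2)
m = 16 (m = 4 + (6*2)*1 = 4 + 12*1 = 4 + 12 = 16)
(W(3)*(-3))*m = ((2*3*(-5 + 3))*(-3))*16 = ((2*3*(-2))*(-3))*16 = -12*(-3)*16 = 36*16 = 576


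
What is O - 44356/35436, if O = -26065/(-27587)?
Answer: -75002408/244393233 ≈ -0.30689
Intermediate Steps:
O = 26065/27587 (O = -26065*(-1/27587) = 26065/27587 ≈ 0.94483)
O - 44356/35436 = 26065/27587 - 44356/35436 = 26065/27587 - 1*11089/8859 = 26065/27587 - 11089/8859 = -75002408/244393233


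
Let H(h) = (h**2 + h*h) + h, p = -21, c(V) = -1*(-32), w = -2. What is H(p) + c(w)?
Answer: 893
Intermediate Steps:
c(V) = 32
H(h) = h + 2*h**2 (H(h) = (h**2 + h**2) + h = 2*h**2 + h = h + 2*h**2)
H(p) + c(w) = -21*(1 + 2*(-21)) + 32 = -21*(1 - 42) + 32 = -21*(-41) + 32 = 861 + 32 = 893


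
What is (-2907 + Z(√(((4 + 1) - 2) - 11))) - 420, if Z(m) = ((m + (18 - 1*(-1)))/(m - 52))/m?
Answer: 35*(-19772*I - 761*√2)/(8*(√2 + 26*I)) ≈ -3327.0 + 0.12776*I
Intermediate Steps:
Z(m) = (19 + m)/(m*(-52 + m)) (Z(m) = ((m + (18 + 1))/(-52 + m))/m = ((m + 19)/(-52 + m))/m = ((19 + m)/(-52 + m))/m = (19 + m)/(m*(-52 + m)))
(-2907 + Z(√(((4 + 1) - 2) - 11))) - 420 = (-2907 + (19 + √(((4 + 1) - 2) - 11))/((√(((4 + 1) - 2) - 11))*(-52 + √(((4 + 1) - 2) - 11)))) - 420 = (-2907 + (19 + √((5 - 2) - 11))/((√((5 - 2) - 11))*(-52 + √((5 - 2) - 11)))) - 420 = (-2907 + (19 + √(3 - 11))/((√(3 - 11))*(-52 + √(3 - 11)))) - 420 = (-2907 + (19 + √(-8))/((√(-8))*(-52 + √(-8)))) - 420 = (-2907 + (19 + 2*I*√2)/(((2*I*√2))*(-52 + 2*I*√2))) - 420 = (-2907 + (-I*√2/4)*(19 + 2*I*√2)/(-52 + 2*I*√2)) - 420 = (-2907 - I*√2*(19 + 2*I*√2)/(4*(-52 + 2*I*√2))) - 420 = -3327 - I*√2*(19 + 2*I*√2)/(4*(-52 + 2*I*√2))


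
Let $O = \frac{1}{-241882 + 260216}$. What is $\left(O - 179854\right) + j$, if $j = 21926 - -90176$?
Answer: $- \frac{1242165167}{18334} \approx -67752.0$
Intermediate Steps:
$O = \frac{1}{18334} \approx 5.4543 \cdot 10^{-5}$
$j = 112102$ ($j = 21926 + 90176 = 112102$)
$\left(O - 179854\right) + j = \left(\frac{1}{18334} - 179854\right) + 112102 = - \frac{3297443235}{18334} + 112102 = - \frac{1242165167}{18334}$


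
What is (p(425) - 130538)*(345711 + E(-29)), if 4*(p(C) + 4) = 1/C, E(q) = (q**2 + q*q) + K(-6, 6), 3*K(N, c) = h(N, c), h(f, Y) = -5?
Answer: -115640356040713/2550 ≈ -4.5349e+10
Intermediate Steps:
K(N, c) = -5/3 (K(N, c) = (1/3)*(-5) = -5/3)
E(q) = -5/3 + 2*q**2 (E(q) = (q**2 + q*q) - 5/3 = (q**2 + q**2) - 5/3 = 2*q**2 - 5/3 = -5/3 + 2*q**2)
p(C) = -4 + 1/(4*C)
(p(425) - 130538)*(345711 + E(-29)) = ((-4 + (1/4)/425) - 130538)*(345711 + (-5/3 + 2*(-29)**2)) = ((-4 + (1/4)*(1/425)) - 130538)*(345711 + (-5/3 + 2*841)) = ((-4 + 1/1700) - 130538)*(345711 + (-5/3 + 1682)) = (-6799/1700 - 130538)*(345711 + 5041/3) = -221921399/1700*1042174/3 = -115640356040713/2550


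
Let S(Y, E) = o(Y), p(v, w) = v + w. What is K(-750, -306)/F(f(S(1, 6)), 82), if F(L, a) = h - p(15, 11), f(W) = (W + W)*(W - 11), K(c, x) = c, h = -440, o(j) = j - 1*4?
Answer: 375/233 ≈ 1.6094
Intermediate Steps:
o(j) = -4 + j (o(j) = j - 4 = -4 + j)
S(Y, E) = -4 + Y
f(W) = 2*W*(-11 + W) (f(W) = (2*W)*(-11 + W) = 2*W*(-11 + W))
F(L, a) = -466 (F(L, a) = -440 - (15 + 11) = -440 - 1*26 = -440 - 26 = -466)
K(-750, -306)/F(f(S(1, 6)), 82) = -750/(-466) = -750*(-1/466) = 375/233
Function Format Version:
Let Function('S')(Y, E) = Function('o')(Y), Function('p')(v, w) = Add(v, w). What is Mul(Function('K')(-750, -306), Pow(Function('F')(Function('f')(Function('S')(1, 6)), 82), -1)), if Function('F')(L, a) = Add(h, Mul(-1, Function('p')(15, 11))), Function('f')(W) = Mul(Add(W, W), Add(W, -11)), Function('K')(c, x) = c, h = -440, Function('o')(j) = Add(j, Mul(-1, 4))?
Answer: Rational(375, 233) ≈ 1.6094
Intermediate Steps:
Function('o')(j) = Add(-4, j) (Function('o')(j) = Add(j, -4) = Add(-4, j))
Function('S')(Y, E) = Add(-4, Y)
Function('f')(W) = Mul(2, W, Add(-11, W)) (Function('f')(W) = Mul(Mul(2, W), Add(-11, W)) = Mul(2, W, Add(-11, W)))
Function('F')(L, a) = -466 (Function('F')(L, a) = Add(-440, Mul(-1, Add(15, 11))) = Add(-440, Mul(-1, 26)) = Add(-440, -26) = -466)
Mul(Function('K')(-750, -306), Pow(Function('F')(Function('f')(Function('S')(1, 6)), 82), -1)) = Mul(-750, Pow(-466, -1)) = Mul(-750, Rational(-1, 466)) = Rational(375, 233)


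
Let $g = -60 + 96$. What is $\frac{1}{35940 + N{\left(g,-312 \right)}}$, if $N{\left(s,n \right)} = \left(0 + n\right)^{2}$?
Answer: $\frac{1}{133284} \approx 7.5028 \cdot 10^{-6}$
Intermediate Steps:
$g = 36$
$N{\left(s,n \right)} = n^{2}$
$\frac{1}{35940 + N{\left(g,-312 \right)}} = \frac{1}{35940 + \left(-312\right)^{2}} = \frac{1}{35940 + 97344} = \frac{1}{133284}$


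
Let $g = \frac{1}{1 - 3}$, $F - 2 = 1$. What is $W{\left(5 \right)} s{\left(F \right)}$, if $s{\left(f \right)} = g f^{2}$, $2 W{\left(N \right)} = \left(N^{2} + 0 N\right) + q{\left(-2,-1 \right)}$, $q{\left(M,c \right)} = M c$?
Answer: $- \frac{243}{4} \approx -60.75$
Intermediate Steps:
$F = 3$ ($F = 2 + 1 = 3$)
$g = - \frac{1}{2}$ ($g = \frac{1}{-2} = - \frac{1}{2} \approx -0.5$)
$W{\left(N \right)} = 1 + \frac{N^{2}}{2}$ ($W{\left(N \right)} = \frac{\left(N^{2} + 0 N\right) - -2}{2} = \frac{\left(N^{2} + 0\right) + 2}{2} = \frac{N^{2} + 2}{2} = \frac{2 + N^{2}}{2} = 1 + \frac{N^{2}}{2}$)
$s{\left(f \right)} = - \frac{f^{2}}{2}$
$W{\left(5 \right)} s{\left(F \right)} = \left(1 + \frac{5^{2}}{2}\right) \left(- \frac{3^{2}}{2}\right) = \left(1 + \frac{1}{2} \cdot 25\right) \left(\left(- \frac{1}{2}\right) 9\right) = \left(1 + \frac{25}{2}\right) \left(- \frac{9}{2}\right) = \frac{27}{2} \left(- \frac{9}{2}\right) = - \frac{243}{4}$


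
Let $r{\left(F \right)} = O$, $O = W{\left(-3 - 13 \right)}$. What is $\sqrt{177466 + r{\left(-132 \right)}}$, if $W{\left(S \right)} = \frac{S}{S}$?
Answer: $\sqrt{177467} \approx 421.27$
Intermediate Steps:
$W{\left(S \right)} = 1$
$O = 1$
$r{\left(F \right)} = 1$
$\sqrt{177466 + r{\left(-132 \right)}} = \sqrt{177466 + 1} = \sqrt{177467}$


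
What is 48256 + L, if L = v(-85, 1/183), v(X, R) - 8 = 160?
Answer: 48424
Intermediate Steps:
v(X, R) = 168 (v(X, R) = 8 + 160 = 168)
L = 168
48256 + L = 48256 + 168 = 48424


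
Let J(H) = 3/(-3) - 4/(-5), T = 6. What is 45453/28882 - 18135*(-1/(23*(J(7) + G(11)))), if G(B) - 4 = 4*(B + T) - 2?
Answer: 2983726581/231835814 ≈ 12.870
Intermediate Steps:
G(B) = 26 + 4*B (G(B) = 4 + (4*(B + 6) - 2) = 4 + (4*(6 + B) - 2) = 4 + ((24 + 4*B) - 2) = 4 + (22 + 4*B) = 26 + 4*B)
J(H) = -⅕ (J(H) = 3*(-⅓) - 4*(-⅕) = -1 + ⅘ = -⅕)
45453/28882 - 18135*(-1/(23*(J(7) + G(11)))) = 45453/28882 - 18135*(-1/(23*(-⅕ + (26 + 4*11)))) = 45453*(1/28882) - 18135*(-1/(23*(-⅕ + (26 + 44)))) = 45453/28882 - 18135*(-1/(23*(-⅕ + 70))) = 45453/28882 - 18135/((349/5)*(-23)) = 45453/28882 - 18135/(-8027/5) = 45453/28882 - 18135*(-5/8027) = 45453/28882 + 90675/8027 = 2983726581/231835814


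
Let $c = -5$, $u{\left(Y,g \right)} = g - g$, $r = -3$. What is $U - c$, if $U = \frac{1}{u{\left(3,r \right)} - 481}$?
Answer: $\frac{2404}{481} \approx 4.9979$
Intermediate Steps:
$u{\left(Y,g \right)} = 0$
$U = - \frac{1}{481}$ ($U = \frac{1}{0 - 481} = \frac{1}{-481} = - \frac{1}{481} \approx -0.002079$)
$U - c = - \frac{1}{481} - -5 = - \frac{1}{481} + 5 = \frac{2404}{481}$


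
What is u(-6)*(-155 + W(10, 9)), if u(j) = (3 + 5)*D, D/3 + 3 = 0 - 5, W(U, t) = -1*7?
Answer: 31104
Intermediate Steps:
W(U, t) = -7
D = -24 (D = -9 + 3*(0 - 5) = -9 + 3*(-5) = -9 - 15 = -24)
u(j) = -192 (u(j) = (3 + 5)*(-24) = 8*(-24) = -192)
u(-6)*(-155 + W(10, 9)) = -192*(-155 - 7) = -192*(-162) = 31104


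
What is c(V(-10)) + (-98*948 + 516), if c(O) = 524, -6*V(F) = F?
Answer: -91864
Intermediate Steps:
V(F) = -F/6
c(V(-10)) + (-98*948 + 516) = 524 + (-98*948 + 516) = 524 + (-92904 + 516) = 524 - 92388 = -91864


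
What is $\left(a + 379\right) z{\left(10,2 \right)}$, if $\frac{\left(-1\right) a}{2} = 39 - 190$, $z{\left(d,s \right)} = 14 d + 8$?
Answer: $100788$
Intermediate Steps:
$z{\left(d,s \right)} = 8 + 14 d$
$a = 302$ ($a = - 2 \left(39 - 190\right) = \left(-2\right) \left(-151\right) = 302$)
$\left(a + 379\right) z{\left(10,2 \right)} = \left(302 + 379\right) \left(8 + 14 \cdot 10\right) = 681 \left(8 + 140\right) = 681 \cdot 148 = 100788$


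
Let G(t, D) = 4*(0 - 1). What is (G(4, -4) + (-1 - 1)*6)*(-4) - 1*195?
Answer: -131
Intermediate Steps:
G(t, D) = -4 (G(t, D) = 4*(-1) = -4)
(G(4, -4) + (-1 - 1)*6)*(-4) - 1*195 = (-4 + (-1 - 1)*6)*(-4) - 1*195 = (-4 - 2*6)*(-4) - 195 = (-4 - 12)*(-4) - 195 = -16*(-4) - 195 = 64 - 195 = -131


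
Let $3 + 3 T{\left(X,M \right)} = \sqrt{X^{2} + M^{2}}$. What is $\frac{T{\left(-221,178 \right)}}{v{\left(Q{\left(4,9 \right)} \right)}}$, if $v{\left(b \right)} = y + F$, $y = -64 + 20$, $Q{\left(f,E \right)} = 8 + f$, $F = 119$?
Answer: $- \frac{1}{75} + \frac{\sqrt{3221}}{45} \approx 1.2479$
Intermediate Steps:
$y = -44$
$T{\left(X,M \right)} = -1 + \frac{\sqrt{M^{2} + X^{2}}}{3}$ ($T{\left(X,M \right)} = -1 + \frac{\sqrt{X^{2} + M^{2}}}{3} = -1 + \frac{\sqrt{M^{2} + X^{2}}}{3}$)
$v{\left(b \right)} = 75$ ($v{\left(b \right)} = -44 + 119 = 75$)
$\frac{T{\left(-221,178 \right)}}{v{\left(Q{\left(4,9 \right)} \right)}} = \frac{-1 + \frac{\sqrt{178^{2} + \left(-221\right)^{2}}}{3}}{75} = \left(-1 + \frac{\sqrt{31684 + 48841}}{3}\right) \frac{1}{75} = \left(-1 + \frac{\sqrt{80525}}{3}\right) \frac{1}{75} = \left(-1 + \frac{5 \sqrt{3221}}{3}\right) \frac{1}{75} = - \frac{1}{75} + \frac{\sqrt{3221}}{45}$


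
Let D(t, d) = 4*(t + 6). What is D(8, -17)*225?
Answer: 12600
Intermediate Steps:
D(t, d) = 24 + 4*t (D(t, d) = 4*(6 + t) = 24 + 4*t)
D(8, -17)*225 = (24 + 4*8)*225 = (24 + 32)*225 = 56*225 = 12600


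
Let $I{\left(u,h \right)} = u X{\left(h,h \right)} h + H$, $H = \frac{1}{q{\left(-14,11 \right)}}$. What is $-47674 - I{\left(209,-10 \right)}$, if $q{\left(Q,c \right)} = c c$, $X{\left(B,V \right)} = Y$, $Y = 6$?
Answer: $- \frac{4251215}{121} \approx -35134.0$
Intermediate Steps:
$X{\left(B,V \right)} = 6$
$q{\left(Q,c \right)} = c^{2}$
$H = \frac{1}{121}$ ($H = \frac{1}{11^{2}} = \frac{1}{121} \approx 0.0082645$)
$I{\left(u,h \right)} = \frac{1}{121} + 6 h u$ ($I{\left(u,h \right)} = u 6 h + \frac{1}{121} = 6 u h + \frac{1}{121} = 6 h u + \frac{1}{121} = \frac{1}{121} + 6 h u$)
$-47674 - I{\left(209,-10 \right)} = -47674 - \left(\frac{1}{121} + 6 \left(-10\right) 209\right) = -47674 - \left(\frac{1}{121} - 12540\right) = -47674 - - \frac{1517339}{121} = -47674 + \frac{1517339}{121} = - \frac{4251215}{121}$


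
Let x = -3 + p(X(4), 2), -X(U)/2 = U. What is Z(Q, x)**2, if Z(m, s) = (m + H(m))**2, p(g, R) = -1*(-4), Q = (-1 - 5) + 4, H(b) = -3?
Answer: 625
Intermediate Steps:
X(U) = -2*U
Q = -2 (Q = -6 + 4 = -2)
p(g, R) = 4
x = 1 (x = -3 + 4 = 1)
Z(m, s) = (-3 + m)**2 (Z(m, s) = (m - 3)**2 = (-3 + m)**2)
Z(Q, x)**2 = ((-3 - 2)**2)**2 = ((-5)**2)**2 = 25**2 = 625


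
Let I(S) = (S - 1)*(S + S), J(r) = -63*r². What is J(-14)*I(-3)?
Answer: -296352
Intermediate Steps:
I(S) = 2*S*(-1 + S) (I(S) = (-1 + S)*(2*S) = 2*S*(-1 + S))
J(-14)*I(-3) = (-63*(-14)²)*(2*(-3)*(-1 - 3)) = (-63*196)*(2*(-3)*(-4)) = -12348*24 = -296352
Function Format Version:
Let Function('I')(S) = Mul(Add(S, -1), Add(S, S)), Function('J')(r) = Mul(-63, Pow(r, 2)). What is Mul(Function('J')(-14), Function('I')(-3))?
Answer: -296352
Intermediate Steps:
Function('I')(S) = Mul(2, S, Add(-1, S)) (Function('I')(S) = Mul(Add(-1, S), Mul(2, S)) = Mul(2, S, Add(-1, S)))
Mul(Function('J')(-14), Function('I')(-3)) = Mul(Mul(-63, Pow(-14, 2)), Mul(2, -3, Add(-1, -3))) = Mul(Mul(-63, 196), Mul(2, -3, -4)) = Mul(-12348, 24) = -296352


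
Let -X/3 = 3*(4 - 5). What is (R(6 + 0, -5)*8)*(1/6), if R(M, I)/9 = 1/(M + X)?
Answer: ⅘ ≈ 0.80000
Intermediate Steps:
X = 9 (X = -9*(4 - 5) = -9*(-1) = -3*(-3) = 9)
R(M, I) = 9/(9 + M) (R(M, I) = 9/(M + 9) = 9/(9 + M))
(R(6 + 0, -5)*8)*(1/6) = ((9/(9 + (6 + 0)))*8)*(1/6) = ((9/(9 + 6))*8)*(1*(⅙)) = ((9/15)*8)*(⅙) = ((9*(1/15))*8)*(⅙) = ((⅗)*8)*(⅙) = (24/5)*(⅙) = ⅘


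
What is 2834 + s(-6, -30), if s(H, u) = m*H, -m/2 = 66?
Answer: 3626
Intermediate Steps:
m = -132 (m = -2*66 = -132)
s(H, u) = -132*H
2834 + s(-6, -30) = 2834 - 132*(-6) = 2834 + 792 = 3626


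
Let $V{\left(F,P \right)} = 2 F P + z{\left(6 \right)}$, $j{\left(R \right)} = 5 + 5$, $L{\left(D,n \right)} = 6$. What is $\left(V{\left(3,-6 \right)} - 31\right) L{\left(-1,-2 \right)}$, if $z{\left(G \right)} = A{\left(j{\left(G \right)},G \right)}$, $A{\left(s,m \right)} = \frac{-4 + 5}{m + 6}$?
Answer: $- \frac{803}{2} \approx -401.5$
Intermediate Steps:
$j{\left(R \right)} = 10$
$A{\left(s,m \right)} = \frac{1}{6 + m}$ ($A{\left(s,m \right)} = 1 \frac{1}{6 + m} = \frac{1}{6 + m}$)
$z{\left(G \right)} = \frac{1}{6 + G}$
$V{\left(F,P \right)} = \frac{1}{12} + 2 F P$ ($V{\left(F,P \right)} = 2 F P + \frac{1}{6 + 6} = 2 F P + \frac{1}{12} = \frac{1}{12} + 2 F P$)
$\left(V{\left(3,-6 \right)} - 31\right) L{\left(-1,-2 \right)} = \left(\left(\frac{1}{12} + 2 \cdot 3 \left(-6\right)\right) - 31\right) 6 = \left(\left(\frac{1}{12} - 36\right) - 31\right) 6 = \left(- \frac{431}{12} - 31\right) 6 = \left(- \frac{803}{12}\right) 6 = - \frac{803}{2}$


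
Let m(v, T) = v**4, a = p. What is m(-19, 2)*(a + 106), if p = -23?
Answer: 10816643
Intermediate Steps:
a = -23
m(-19, 2)*(a + 106) = (-19)**4*(-23 + 106) = 130321*83 = 10816643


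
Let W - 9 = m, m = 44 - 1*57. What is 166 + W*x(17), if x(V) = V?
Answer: 98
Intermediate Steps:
m = -13 (m = 44 - 57 = -13)
W = -4 (W = 9 - 13 = -4)
166 + W*x(17) = 166 - 4*17 = 166 - 68 = 98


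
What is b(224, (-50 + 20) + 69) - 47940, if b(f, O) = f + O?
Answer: -47677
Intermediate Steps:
b(f, O) = O + f
b(224, (-50 + 20) + 69) - 47940 = (((-50 + 20) + 69) + 224) - 47940 = ((-30 + 69) + 224) - 47940 = (39 + 224) - 47940 = 263 - 47940 = -47677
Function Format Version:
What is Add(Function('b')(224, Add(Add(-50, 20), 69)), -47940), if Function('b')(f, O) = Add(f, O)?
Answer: -47677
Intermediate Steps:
Function('b')(f, O) = Add(O, f)
Add(Function('b')(224, Add(Add(-50, 20), 69)), -47940) = Add(Add(Add(Add(-50, 20), 69), 224), -47940) = Add(Add(Add(-30, 69), 224), -47940) = Add(Add(39, 224), -47940) = Add(263, -47940) = -47677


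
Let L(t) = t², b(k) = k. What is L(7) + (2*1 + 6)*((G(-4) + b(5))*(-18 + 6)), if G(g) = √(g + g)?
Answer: -431 - 192*I*√2 ≈ -431.0 - 271.53*I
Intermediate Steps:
G(g) = √2*√g (G(g) = √(2*g) = √2*√g)
L(7) + (2*1 + 6)*((G(-4) + b(5))*(-18 + 6)) = 7² + (2*1 + 6)*((√2*√(-4) + 5)*(-18 + 6)) = 49 + (2 + 6)*((√2*(2*I) + 5)*(-12)) = 49 + 8*((2*I*√2 + 5)*(-12)) = 49 + 8*((5 + 2*I*√2)*(-12)) = 49 + 8*(-60 - 24*I*√2) = 49 + (-480 - 192*I*√2) = -431 - 192*I*√2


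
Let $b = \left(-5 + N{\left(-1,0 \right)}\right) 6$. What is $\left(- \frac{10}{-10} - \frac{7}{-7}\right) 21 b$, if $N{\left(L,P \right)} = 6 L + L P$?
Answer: $-2772$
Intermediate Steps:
$b = -66$ ($b = \left(-5 - \left(6 + 0\right)\right) 6 = \left(-5 - 6\right) 6 = \left(-11\right) 6 = -66$)
$\left(- \frac{10}{-10} - \frac{7}{-7}\right) 21 b = \left(- \frac{10}{-10} - \frac{7}{-7}\right) 21 \left(-66\right) = \left(\left(-10\right) \left(- \frac{1}{10}\right) - -1\right) 21 \left(-66\right) = \left(1 + 1\right) 21 \left(-66\right) = 2 \cdot 21 \left(-66\right) = 42 \left(-66\right) = -2772$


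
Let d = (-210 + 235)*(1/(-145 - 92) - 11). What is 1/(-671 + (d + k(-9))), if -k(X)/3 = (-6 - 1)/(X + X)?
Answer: -158/149669 ≈ -0.0010557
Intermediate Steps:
k(X) = 21/(2*X) (k(X) = -3*(-6 - 1)/(X + X) = -(-21)/(2*X) = 21/(2*X))
d = -65200/237 (d = 25*(1/(-237) - 11) = 25*(-1/237 - 11) = 25*(-2608/237) = -65200/237 ≈ -275.11)
1/(-671 + (d + k(-9))) = 1/(-671 + (-65200/237 + (21/2)/(-9))) = 1/(-671 + (-65200/237 + (21/2)*(-1/9))) = 1/(-671 + (-65200/237 - 7/6)) = 1/(-671 - 43651/158) = 1/(-149669/158) = -158/149669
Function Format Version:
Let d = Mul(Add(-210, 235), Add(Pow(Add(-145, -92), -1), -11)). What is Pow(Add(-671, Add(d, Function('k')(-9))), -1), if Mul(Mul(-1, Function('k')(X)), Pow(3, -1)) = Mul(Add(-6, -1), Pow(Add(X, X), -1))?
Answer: Rational(-158, 149669) ≈ -0.0010557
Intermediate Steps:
Function('k')(X) = Mul(Rational(21, 2), Pow(X, -1)) (Function('k')(X) = Mul(-3, Mul(Add(-6, -1), Pow(Add(X, X), -1))) = Mul(-3, Mul(-7, Pow(Mul(2, X), -1))) = Mul(-3, Mul(-7, Mul(Rational(1, 2), Pow(X, -1)))) = Mul(-3, Mul(Rational(-7, 2), Pow(X, -1))) = Mul(Rational(21, 2), Pow(X, -1)))
d = Rational(-65200, 237) (d = Mul(25, Add(Pow(-237, -1), -11)) = Mul(25, Add(Rational(-1, 237), -11)) = Mul(25, Rational(-2608, 237)) = Rational(-65200, 237) ≈ -275.11)
Pow(Add(-671, Add(d, Function('k')(-9))), -1) = Pow(Add(-671, Add(Rational(-65200, 237), Mul(Rational(21, 2), Pow(-9, -1)))), -1) = Pow(Add(-671, Add(Rational(-65200, 237), Mul(Rational(21, 2), Rational(-1, 9)))), -1) = Pow(Add(-671, Add(Rational(-65200, 237), Rational(-7, 6))), -1) = Pow(Add(-671, Rational(-43651, 158)), -1) = Pow(Rational(-149669, 158), -1) = Rational(-158, 149669)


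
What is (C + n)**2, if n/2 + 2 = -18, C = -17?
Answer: 3249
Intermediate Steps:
n = -40 (n = -4 + 2*(-18) = -4 - 36 = -40)
(C + n)**2 = (-17 - 40)**2 = (-57)**2 = 3249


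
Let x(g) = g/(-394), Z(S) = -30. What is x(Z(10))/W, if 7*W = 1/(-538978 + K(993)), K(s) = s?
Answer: -56488425/197 ≈ -2.8674e+5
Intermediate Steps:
x(g) = -g/394 (x(g) = g*(-1/394) = -g/394)
W = -1/3765895 (W = 1/(7*(-538978 + 993)) = (⅐)/(-537985) = (⅐)*(-1/537985) = -1/3765895 ≈ -2.6554e-7)
x(Z(10))/W = (-1/394*(-30))/(-1/3765895) = (15/197)*(-3765895) = -56488425/197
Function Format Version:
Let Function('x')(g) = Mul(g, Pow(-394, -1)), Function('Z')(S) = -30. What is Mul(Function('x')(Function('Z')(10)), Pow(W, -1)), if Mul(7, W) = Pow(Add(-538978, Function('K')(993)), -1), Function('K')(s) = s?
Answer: Rational(-56488425, 197) ≈ -2.8674e+5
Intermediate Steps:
Function('x')(g) = Mul(Rational(-1, 394), g) (Function('x')(g) = Mul(g, Rational(-1, 394)) = Mul(Rational(-1, 394), g))
W = Rational(-1, 3765895) (W = Mul(Rational(1, 7), Pow(Add(-538978, 993), -1)) = Mul(Rational(1, 7), Pow(-537985, -1)) = Mul(Rational(1, 7), Rational(-1, 537985)) = Rational(-1, 3765895) ≈ -2.6554e-7)
Mul(Function('x')(Function('Z')(10)), Pow(W, -1)) = Mul(Mul(Rational(-1, 394), -30), Pow(Rational(-1, 3765895), -1)) = Mul(Rational(15, 197), -3765895) = Rational(-56488425, 197)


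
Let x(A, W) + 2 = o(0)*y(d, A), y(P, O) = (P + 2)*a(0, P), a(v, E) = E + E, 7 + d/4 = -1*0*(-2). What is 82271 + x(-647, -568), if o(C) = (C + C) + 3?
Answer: 86637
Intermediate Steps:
d = -28 (d = -28 + 4*(-1*0*(-2)) = -28 + 4*(0*(-2)) = -28 + 4*0 = -28 + 0 = -28)
a(v, E) = 2*E
o(C) = 3 + 2*C (o(C) = 2*C + 3 = 3 + 2*C)
y(P, O) = 2*P*(2 + P) (y(P, O) = (P + 2)*(2*P) = (2 + P)*(2*P) = 2*P*(2 + P))
x(A, W) = 4366 (x(A, W) = -2 + (3 + 2*0)*(2*(-28)*(2 - 28)) = -2 + (3 + 0)*(2*(-28)*(-26)) = -2 + 3*1456 = -2 + 4368 = 4366)
82271 + x(-647, -568) = 82271 + 4366 = 86637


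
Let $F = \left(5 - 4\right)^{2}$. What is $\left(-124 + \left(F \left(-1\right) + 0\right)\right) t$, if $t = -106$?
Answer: $13250$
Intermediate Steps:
$F = 1$ ($F = 1^{2} = 1$)
$\left(-124 + \left(F \left(-1\right) + 0\right)\right) t = \left(-124 + \left(1 \left(-1\right) + 0\right)\right) \left(-106\right) = \left(-124 + \left(-1 + 0\right)\right) \left(-106\right) = \left(-124 - 1\right) \left(-106\right) = \left(-125\right) \left(-106\right) = 13250$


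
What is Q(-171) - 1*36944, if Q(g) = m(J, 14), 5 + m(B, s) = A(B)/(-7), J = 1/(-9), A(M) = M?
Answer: -2327786/63 ≈ -36949.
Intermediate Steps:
J = -⅑ (J = 1*(-⅑) = -⅑ ≈ -0.11111)
m(B, s) = -5 - B/7 (m(B, s) = -5 + B/(-7) = -5 + B*(-⅐) = -5 - B/7)
Q(g) = -314/63 (Q(g) = -5 - ⅐*(-⅑) = -5 + 1/63 = -314/63)
Q(-171) - 1*36944 = -314/63 - 1*36944 = -314/63 - 36944 = -2327786/63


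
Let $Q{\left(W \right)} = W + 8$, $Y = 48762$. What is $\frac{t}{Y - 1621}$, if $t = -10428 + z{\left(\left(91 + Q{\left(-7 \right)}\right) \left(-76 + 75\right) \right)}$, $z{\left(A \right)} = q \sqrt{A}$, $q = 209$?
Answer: $- \frac{10428}{47141} + \frac{418 i \sqrt{23}}{47141} \approx -0.22121 + 0.042525 i$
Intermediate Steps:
$Q{\left(W \right)} = 8 + W$
$z{\left(A \right)} = 209 \sqrt{A}$
$t = -10428 + 418 i \sqrt{23}$ ($t = -10428 + 209 \sqrt{\left(91 + \left(8 - 7\right)\right) \left(-76 + 75\right)} = -10428 + 209 \sqrt{\left(91 + 1\right) \left(-1\right)} = -10428 + 209 \sqrt{92 \left(-1\right)} = -10428 + 209 \sqrt{-92} = -10428 + 209 \cdot 2 i \sqrt{23} = -10428 + 418 i \sqrt{23} \approx -10428.0 + 2004.7 i$)
$\frac{t}{Y - 1621} = \frac{-10428 + 418 i \sqrt{23}}{48762 - 1621} = \frac{-10428 + 418 i \sqrt{23}}{47141} = \left(-10428 + 418 i \sqrt{23}\right) \frac{1}{47141} = - \frac{10428}{47141} + \frac{418 i \sqrt{23}}{47141}$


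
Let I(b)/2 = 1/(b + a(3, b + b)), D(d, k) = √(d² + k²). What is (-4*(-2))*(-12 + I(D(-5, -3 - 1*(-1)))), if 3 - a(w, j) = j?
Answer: -492/5 - 4*√29/5 ≈ -102.71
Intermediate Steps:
a(w, j) = 3 - j
I(b) = 2/(3 - b) (I(b) = 2/(b + (3 - (b + b))) = 2/(b + (3 - 2*b)) = 2/(3 - b))
(-4*(-2))*(-12 + I(D(-5, -3 - 1*(-1)))) = (-4*(-2))*(-12 - 2/(-3 + √((-5)² + (-3 - 1*(-1))²))) = 8*(-12 - 2/(-3 + √(25 + (-3 + 1)²))) = 8*(-12 - 2/(-3 + √(25 + (-2)²))) = 8*(-12 - 2/(-3 + √(25 + 4))) = 8*(-12 - 2/(-3 + √29)) = -96 - 16/(-3 + √29)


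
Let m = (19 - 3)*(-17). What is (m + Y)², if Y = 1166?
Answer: 799236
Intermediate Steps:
m = -272 (m = 16*(-17) = -272)
(m + Y)² = (-272 + 1166)² = 894² = 799236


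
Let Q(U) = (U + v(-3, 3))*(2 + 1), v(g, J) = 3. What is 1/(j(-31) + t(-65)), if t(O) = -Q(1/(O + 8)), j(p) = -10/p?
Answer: -589/5080 ≈ -0.11594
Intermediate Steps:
Q(U) = 9 + 3*U (Q(U) = (U + 3)*(2 + 1) = (3 + U)*3 = 9 + 3*U)
t(O) = -9 - 3/(8 + O) (t(O) = -(9 + 3/(O + 8)) = -(9 + 3/(8 + O)) = -9 - 3/(8 + O))
1/(j(-31) + t(-65)) = 1/(-10/(-31) + 3*(-25 - 3*(-65))/(8 - 65)) = 1/(-10*(-1/31) + 3*(-25 + 195)/(-57)) = 1/(10/31 + 3*(-1/57)*170) = 1/(10/31 - 170/19) = 1/(-5080/589) = -589/5080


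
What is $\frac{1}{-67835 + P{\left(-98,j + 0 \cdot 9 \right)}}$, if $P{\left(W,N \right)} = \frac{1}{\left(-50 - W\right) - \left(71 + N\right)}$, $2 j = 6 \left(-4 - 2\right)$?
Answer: $- \frac{5}{339176} \approx -1.4742 \cdot 10^{-5}$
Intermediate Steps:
$j = -18$ ($j = \frac{6 \left(-4 - 2\right)}{2} = \frac{6 \left(-6\right)}{2} = \frac{1}{2} \left(-36\right) = -18$)
$P{\left(W,N \right)} = \frac{1}{-121 - N - W}$
$\frac{1}{-67835 + P{\left(-98,j + 0 \cdot 9 \right)}} = \frac{1}{-67835 - \frac{1}{121 + \left(-18 + 0 \cdot 9\right) - 98}} = \frac{1}{-67835 - \frac{1}{121 + \left(-18 + 0\right) - 98}} = \frac{1}{-67835 - \frac{1}{121 - 18 - 98}} = \frac{1}{-67835 - \frac{1}{5}} = \frac{1}{- \frac{339176}{5}} = - \frac{5}{339176}$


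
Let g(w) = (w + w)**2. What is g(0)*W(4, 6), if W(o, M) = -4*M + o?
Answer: 0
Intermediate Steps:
W(o, M) = o - 4*M
g(w) = 4*w**2 (g(w) = (2*w)**2 = 4*w**2)
g(0)*W(4, 6) = (4*0**2)*(4 - 4*6) = (4*0)*(4 - 24) = 0*(-20) = 0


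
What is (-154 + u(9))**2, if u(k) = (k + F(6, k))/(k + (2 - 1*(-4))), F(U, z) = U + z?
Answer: 580644/25 ≈ 23226.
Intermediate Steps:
u(k) = (6 + 2*k)/(6 + k) (u(k) = (k + (6 + k))/(k + (2 - 1*(-4))) = (6 + 2*k)/(k + (2 + 4)) = (6 + 2*k)/(k + 6) = (6 + 2*k)/(6 + k))
(-154 + u(9))**2 = (-154 + 2*(3 + 9)/(6 + 9))**2 = (-154 + 2*12/15)**2 = (-154 + 2*(1/15)*12)**2 = (-154 + 8/5)**2 = (-762/5)**2 = 580644/25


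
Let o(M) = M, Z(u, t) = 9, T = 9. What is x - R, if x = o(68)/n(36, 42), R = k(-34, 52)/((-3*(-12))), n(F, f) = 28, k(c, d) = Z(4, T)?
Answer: 61/28 ≈ 2.1786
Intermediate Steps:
k(c, d) = 9
R = 1/4 (R = 9/((-3*(-12))) = 9/36 = 9*(1/36) = 1/4 ≈ 0.25000)
x = 17/7 (x = 68/28 = 68*(1/28) = 17/7 ≈ 2.4286)
x - R = 17/7 - 1*1/4 = 17/7 - 1/4 = 61/28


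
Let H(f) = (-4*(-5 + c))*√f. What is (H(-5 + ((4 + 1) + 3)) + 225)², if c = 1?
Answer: 51393 + 7200*√3 ≈ 63864.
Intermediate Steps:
H(f) = 16*√f (H(f) = (-4*(-5 + 1))*√f = (-4*(-4))*√f = 16*√f)
(H(-5 + ((4 + 1) + 3)) + 225)² = (16*√(-5 + ((4 + 1) + 3)) + 225)² = (16*√(-5 + (5 + 3)) + 225)² = (16*√(-5 + 8) + 225)² = (16*√3 + 225)² = (225 + 16*√3)²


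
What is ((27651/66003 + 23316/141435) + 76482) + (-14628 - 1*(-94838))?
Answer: 51710903039/330015 ≈ 1.5669e+5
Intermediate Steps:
((27651/66003 + 23316/141435) + 76482) + (-14628 - 1*(-94838)) = ((27651*(1/66003) + 23316*(1/141435)) + 76482) + (-14628 + 94838) = ((9217/22001 + 7772/47145) + 76482) + 80210 = (192659/330015 + 76482) + 80210 = 25240399889/330015 + 80210 = 51710903039/330015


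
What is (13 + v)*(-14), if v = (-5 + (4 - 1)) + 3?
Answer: -196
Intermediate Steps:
v = 1 (v = (-5 + 3) + 3 = -2 + 3 = 1)
(13 + v)*(-14) = (13 + 1)*(-14) = 14*(-14) = -196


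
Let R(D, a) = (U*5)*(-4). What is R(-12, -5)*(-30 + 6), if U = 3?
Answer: 1440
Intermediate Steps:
R(D, a) = -60 (R(D, a) = (3*5)*(-4) = 15*(-4) = -60)
R(-12, -5)*(-30 + 6) = -60*(-30 + 6) = -60*(-24) = 1440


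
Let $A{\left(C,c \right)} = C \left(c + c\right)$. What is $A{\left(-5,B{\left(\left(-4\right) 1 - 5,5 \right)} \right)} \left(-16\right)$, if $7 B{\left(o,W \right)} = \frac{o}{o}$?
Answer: $\frac{160}{7} \approx 22.857$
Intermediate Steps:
$B{\left(o,W \right)} = \frac{1}{7}$ ($B{\left(o,W \right)} = \frac{o \frac{1}{o}}{7} = \frac{1}{7} \cdot 1 = \frac{1}{7}$)
$A{\left(C,c \right)} = 2 C c$ ($A{\left(C,c \right)} = C 2 c = 2 C c$)
$A{\left(-5,B{\left(\left(-4\right) 1 - 5,5 \right)} \right)} \left(-16\right) = 2 \left(-5\right) \frac{1}{7} \left(-16\right) = \left(- \frac{10}{7}\right) \left(-16\right) = \frac{160}{7}$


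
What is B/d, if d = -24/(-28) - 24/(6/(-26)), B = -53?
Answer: -371/734 ≈ -0.50545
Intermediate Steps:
d = 734/7 (d = -24*(-1/28) - 24/(6*(-1/26)) = 6/7 - 24/(-3/13) = 6/7 - 24*(-13/3) = 6/7 + 104 = 734/7 ≈ 104.86)
B/d = -53/(734/7) = (7/734)*(-53) = -371/734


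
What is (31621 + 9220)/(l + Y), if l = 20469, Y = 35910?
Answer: 40841/56379 ≈ 0.72440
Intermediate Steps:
(31621 + 9220)/(l + Y) = (31621 + 9220)/(20469 + 35910) = 40841/56379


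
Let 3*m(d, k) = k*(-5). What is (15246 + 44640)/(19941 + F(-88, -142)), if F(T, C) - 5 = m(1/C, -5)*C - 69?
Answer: 179658/56081 ≈ 3.2035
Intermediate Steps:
m(d, k) = -5*k/3 (m(d, k) = (k*(-5))/3 = (-5*k)/3 = -5*k/3)
F(T, C) = -64 + 25*C/3 (F(T, C) = 5 + ((-5/3*(-5))*C - 69) = 5 + (25*C/3 - 69) = 5 + (-69 + 25*C/3) = -64 + 25*C/3)
(15246 + 44640)/(19941 + F(-88, -142)) = (15246 + 44640)/(19941 + (-64 + (25/3)*(-142))) = 59886/(19941 + (-64 - 3550/3)) = 59886/(19941 - 3742/3) = 59886/(56081/3) = 59886*(3/56081) = 179658/56081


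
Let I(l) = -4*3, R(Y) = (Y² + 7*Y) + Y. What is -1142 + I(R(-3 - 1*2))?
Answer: -1154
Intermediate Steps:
R(Y) = Y² + 8*Y
I(l) = -12
-1142 + I(R(-3 - 1*2)) = -1142 - 12 = -1154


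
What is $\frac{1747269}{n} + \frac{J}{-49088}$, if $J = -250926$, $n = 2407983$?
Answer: $\frac{8846095935}{1515423968} \approx 5.8374$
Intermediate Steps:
$\frac{1747269}{n} + \frac{J}{-49088} = \frac{1747269}{2407983} - \frac{250926}{-49088} = 1747269 \cdot \frac{1}{2407983} - - \frac{9651}{1888} = \frac{582423}{802661} + \frac{9651}{1888} = \frac{8846095935}{1515423968}$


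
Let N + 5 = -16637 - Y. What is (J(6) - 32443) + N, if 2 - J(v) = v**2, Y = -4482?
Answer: -44637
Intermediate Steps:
J(v) = 2 - v**2
N = -12160 (N = -5 + (-16637 - 1*(-4482)) = -5 + (-16637 + 4482) = -5 - 12155 = -12160)
(J(6) - 32443) + N = ((2 - 1*6**2) - 32443) - 12160 = ((2 - 1*36) - 32443) - 12160 = ((2 - 36) - 32443) - 12160 = (-34 - 32443) - 12160 = -32477 - 12160 = -44637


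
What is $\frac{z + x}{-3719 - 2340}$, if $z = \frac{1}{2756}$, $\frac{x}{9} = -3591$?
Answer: $\frac{89071163}{16698604} \approx 5.334$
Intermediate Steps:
$x = -32319$ ($x = 9 \left(-3591\right) = -32319$)
$z = \frac{1}{2756} \approx 0.00036284$
$\frac{z + x}{-3719 - 2340} = \frac{\frac{1}{2756} - 32319}{-3719 - 2340} = - \frac{89071163}{2756 \left(-6059\right)} = \left(- \frac{89071163}{2756}\right) \left(- \frac{1}{6059}\right) = \frac{89071163}{16698604}$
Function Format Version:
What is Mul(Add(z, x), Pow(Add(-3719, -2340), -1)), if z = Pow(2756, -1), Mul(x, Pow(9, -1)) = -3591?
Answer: Rational(89071163, 16698604) ≈ 5.3340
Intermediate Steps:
x = -32319 (x = Mul(9, -3591) = -32319)
z = Rational(1, 2756) ≈ 0.00036284
Mul(Add(z, x), Pow(Add(-3719, -2340), -1)) = Mul(Add(Rational(1, 2756), -32319), Pow(Add(-3719, -2340), -1)) = Mul(Rational(-89071163, 2756), Pow(-6059, -1)) = Mul(Rational(-89071163, 2756), Rational(-1, 6059)) = Rational(89071163, 16698604)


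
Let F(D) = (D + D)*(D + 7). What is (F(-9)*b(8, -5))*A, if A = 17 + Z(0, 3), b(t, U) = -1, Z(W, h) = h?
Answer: -720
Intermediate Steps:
F(D) = 2*D*(7 + D) (F(D) = (2*D)*(7 + D) = 2*D*(7 + D))
A = 20 (A = 17 + 3 = 20)
(F(-9)*b(8, -5))*A = ((2*(-9)*(7 - 9))*(-1))*20 = ((2*(-9)*(-2))*(-1))*20 = (36*(-1))*20 = -36*20 = -720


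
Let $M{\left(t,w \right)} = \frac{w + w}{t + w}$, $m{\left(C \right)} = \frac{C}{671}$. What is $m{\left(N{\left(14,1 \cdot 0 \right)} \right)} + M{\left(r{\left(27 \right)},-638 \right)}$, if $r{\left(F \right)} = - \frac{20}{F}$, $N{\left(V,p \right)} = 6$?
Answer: $\frac{11610384}{5786033} \approx 2.0066$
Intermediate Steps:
$m{\left(C \right)} = \frac{C}{671}$ ($m{\left(C \right)} = C \frac{1}{671} = \frac{C}{671}$)
$M{\left(t,w \right)} = \frac{2 w}{t + w}$
$m{\left(N{\left(14,1 \cdot 0 \right)} \right)} + M{\left(r{\left(27 \right)},-638 \right)} = \frac{1}{671} \cdot 6 + 2 \left(-638\right) \frac{1}{- \frac{20}{27} - 638} = \frac{6}{671} + 2 \left(-638\right) \frac{1}{\left(-20\right) \frac{1}{27} - 638} = \frac{6}{671} + 2 \left(-638\right) \frac{1}{- \frac{20}{27} - 638} = \frac{6}{671} + 2 \left(-638\right) \frac{1}{- \frac{17246}{27}} = \frac{6}{671} + 2 \left(-638\right) \left(- \frac{27}{17246}\right) = \frac{6}{671} + \frac{17226}{8623} = \frac{11610384}{5786033}$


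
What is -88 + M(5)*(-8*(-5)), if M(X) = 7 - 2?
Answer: 112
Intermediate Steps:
M(X) = 5
-88 + M(5)*(-8*(-5)) = -88 + 5*(-8*(-5)) = -88 + 5*40 = -88 + 200 = 112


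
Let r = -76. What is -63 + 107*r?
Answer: -8195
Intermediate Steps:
-63 + 107*r = -63 + 107*(-76) = -63 - 8132 = -8195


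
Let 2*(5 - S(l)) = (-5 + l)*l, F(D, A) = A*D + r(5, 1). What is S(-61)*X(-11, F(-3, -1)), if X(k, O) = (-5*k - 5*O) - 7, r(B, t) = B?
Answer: -16064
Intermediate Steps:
F(D, A) = 5 + A*D (F(D, A) = A*D + 5 = 5 + A*D)
X(k, O) = -7 - 5*O - 5*k (X(k, O) = (-5*O - 5*k) - 7 = -7 - 5*O - 5*k)
S(l) = 5 - l*(-5 + l)/2 (S(l) = 5 - (-5 + l)*l/2 = 5 - l*(-5 + l)/2)
S(-61)*X(-11, F(-3, -1)) = (5 - 1/2*(-61)**2 + (5/2)*(-61))*(-7 - 5*(5 - 1*(-3)) - 5*(-11)) = (5 - 1/2*3721 - 305/2)*(-7 - 5*(5 + 3) + 55) = (5 - 3721/2 - 305/2)*(-7 - 5*8 + 55) = -2008*(-7 - 40 + 55) = -2008*8 = -16064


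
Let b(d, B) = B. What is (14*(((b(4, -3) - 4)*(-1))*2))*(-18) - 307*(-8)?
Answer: -1072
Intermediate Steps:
(14*(((b(4, -3) - 4)*(-1))*2))*(-18) - 307*(-8) = (14*(((-3 - 4)*(-1))*2))*(-18) - 307*(-8) = (14*(-7*(-1)*2))*(-18) - 1*(-2456) = (14*(7*2))*(-18) + 2456 = (14*14)*(-18) + 2456 = 196*(-18) + 2456 = -3528 + 2456 = -1072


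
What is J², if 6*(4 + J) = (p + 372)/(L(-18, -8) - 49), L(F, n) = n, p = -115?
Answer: 2640625/116964 ≈ 22.576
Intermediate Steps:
J = -1625/342 (J = -4 + ((-115 + 372)/(-8 - 49))/6 = -4 + (257/(-57))/6 = -4 + (257*(-1/57))/6 = -4 + (⅙)*(-257/57) = -4 - 257/342 = -1625/342 ≈ -4.7515)
J² = (-1625/342)² = 2640625/116964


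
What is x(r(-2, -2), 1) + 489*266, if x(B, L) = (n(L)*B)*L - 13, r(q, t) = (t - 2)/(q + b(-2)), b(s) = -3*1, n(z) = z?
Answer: 650309/5 ≈ 1.3006e+5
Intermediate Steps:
b(s) = -3
r(q, t) = (-2 + t)/(-3 + q) (r(q, t) = (t - 2)/(q - 3) = (-2 + t)/(-3 + q))
x(B, L) = -13 + B*L² (x(B, L) = (L*B)*L - 13 = (B*L)*L - 13 = B*L² - 13 = -13 + B*L²)
x(r(-2, -2), 1) + 489*266 = (-13 + ((-2 - 2)/(-3 - 2))*1²) + 489*266 = (-13 + (-4/(-5))*1) + 130074 = (-13 - ⅕*(-4)*1) + 130074 = (-13 + (⅘)*1) + 130074 = (-13 + ⅘) + 130074 = -61/5 + 130074 = 650309/5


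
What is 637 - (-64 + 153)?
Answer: 548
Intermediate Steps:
637 - (-64 + 153) = 637 - 1*89 = 637 - 89 = 548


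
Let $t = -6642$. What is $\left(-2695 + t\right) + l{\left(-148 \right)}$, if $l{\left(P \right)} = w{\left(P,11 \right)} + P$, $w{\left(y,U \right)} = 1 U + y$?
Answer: $-9622$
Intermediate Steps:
$w{\left(y,U \right)} = U + y$
$l{\left(P \right)} = 11 + 2 P$ ($l{\left(P \right)} = \left(11 + P\right) + P = 11 + 2 P$)
$\left(-2695 + t\right) + l{\left(-148 \right)} = \left(-2695 - 6642\right) + \left(11 + 2 \left(-148\right)\right) = -9337 + \left(11 - 296\right) = -9337 - 285 = -9622$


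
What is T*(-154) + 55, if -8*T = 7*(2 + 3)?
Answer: 2915/4 ≈ 728.75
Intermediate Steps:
T = -35/8 (T = -7*(2 + 3)/8 = -7*5/8 = -1/8*35 = -35/8 ≈ -4.3750)
T*(-154) + 55 = -35/8*(-154) + 55 = 2695/4 + 55 = 2915/4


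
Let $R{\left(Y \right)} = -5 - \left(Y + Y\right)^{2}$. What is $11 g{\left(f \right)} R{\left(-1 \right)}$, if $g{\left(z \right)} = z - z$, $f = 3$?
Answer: $0$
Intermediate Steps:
$g{\left(z \right)} = 0$
$R{\left(Y \right)} = -5 - 4 Y^{2}$ ($R{\left(Y \right)} = -5 - \left(2 Y\right)^{2} = -5 - 4 Y^{2}$)
$11 g{\left(f \right)} R{\left(-1 \right)} = 11 \cdot 0 \left(-5 - 4 \left(-1\right)^{2}\right) = 0 \left(-5 - 4\right) = 0 \left(-9\right) = 0$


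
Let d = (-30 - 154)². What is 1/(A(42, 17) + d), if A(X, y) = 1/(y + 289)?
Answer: 306/10359937 ≈ 2.9537e-5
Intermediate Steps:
A(X, y) = 1/(289 + y)
d = 33856 (d = (-184)² = 33856)
1/(A(42, 17) + d) = 1/(1/(289 + 17) + 33856) = 1/(1/306 + 33856) = 1/(10359937/306) = 306/10359937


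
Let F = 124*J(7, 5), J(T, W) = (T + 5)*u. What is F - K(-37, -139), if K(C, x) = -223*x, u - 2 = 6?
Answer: -19093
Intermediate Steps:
u = 8 (u = 2 + 6 = 8)
J(T, W) = 40 + 8*T (J(T, W) = (T + 5)*8 = (5 + T)*8 = 40 + 8*T)
F = 11904 (F = 124*(40 + 8*7) = 124*(40 + 56) = 124*96 = 11904)
F - K(-37, -139) = 11904 - (-223)*(-139) = 11904 - 1*30997 = 11904 - 30997 = -19093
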